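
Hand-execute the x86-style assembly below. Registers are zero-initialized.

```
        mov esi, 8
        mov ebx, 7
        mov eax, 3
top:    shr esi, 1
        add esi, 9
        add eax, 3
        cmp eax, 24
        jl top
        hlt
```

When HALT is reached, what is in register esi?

17

esi=8
ebx=7
eax=3
esi=8>>1=4
esi=4+9=13
eax=3+3=6
cmp eax, 24  (cmp 6,24)
jl top: taken
esi=13>>1=6
esi=6+9=15
eax=6+3=9
cmp eax, 24  (cmp 9,24)
jl top: taken
esi=15>>1=7
esi=7+9=16
eax=9+3=12
cmp eax, 24  (cmp 12,24)
jl top: taken
esi=16>>1=8
esi=8+9=17
eax=12+3=15
cmp eax, 24  (cmp 15,24)
jl top: taken
esi=17>>1=8
esi=8+9=17
eax=15+3=18
cmp eax, 24  (cmp 18,24)
jl top: taken
esi=17>>1=8
esi=8+9=17
eax=18+3=21
cmp eax, 24  (cmp 21,24)
jl top: taken
esi=17>>1=8
esi=8+9=17
eax=21+3=24
cmp eax, 24  (cmp 24,24)
jl top: not taken
halt.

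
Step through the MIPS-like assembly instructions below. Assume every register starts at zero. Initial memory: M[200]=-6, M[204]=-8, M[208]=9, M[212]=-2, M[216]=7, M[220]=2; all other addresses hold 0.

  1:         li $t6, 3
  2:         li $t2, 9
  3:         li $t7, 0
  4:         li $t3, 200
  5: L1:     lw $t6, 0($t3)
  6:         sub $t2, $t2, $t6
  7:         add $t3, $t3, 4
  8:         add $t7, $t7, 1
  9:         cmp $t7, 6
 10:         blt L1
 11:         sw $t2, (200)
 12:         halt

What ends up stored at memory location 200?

$t6=3
$t2=9
$t7=0
$t3=200
$t6=M[200]=-6
$t2=9-(-6)=15
$t3=200+4=204
$t7=0+1=1
cmp $t7, 6  (cmp 1,6)
blt L1: taken
$t6=M[204]=-8
$t2=15-(-8)=23
$t3=204+4=208
$t7=1+1=2
cmp $t7, 6  (cmp 2,6)
blt L1: taken
$t6=M[208]=9
$t2=23-9=14
$t3=208+4=212
$t7=2+1=3
cmp $t7, 6  (cmp 3,6)
blt L1: taken
$t6=M[212]=-2
$t2=14-(-2)=16
$t3=212+4=216
$t7=3+1=4
cmp $t7, 6  (cmp 4,6)
blt L1: taken
$t6=M[216]=7
$t2=16-7=9
$t3=216+4=220
$t7=4+1=5
cmp $t7, 6  (cmp 5,6)
blt L1: taken
$t6=M[220]=2
$t2=9-2=7
$t3=220+4=224
$t7=5+1=6
cmp $t7, 6  (cmp 6,6)
blt L1: not taken
sw $t2, (200) → M[200]=7
halt.

7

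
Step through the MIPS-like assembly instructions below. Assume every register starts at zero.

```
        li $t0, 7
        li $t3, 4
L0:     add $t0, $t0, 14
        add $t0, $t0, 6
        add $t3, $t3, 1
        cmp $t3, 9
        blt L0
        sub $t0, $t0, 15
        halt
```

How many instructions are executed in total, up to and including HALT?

after li $t0, 7: $t0=7
after li $t3, 4: $t3=4
after add $t0, $t0, 14: $t0=7+14=21
after add $t0, $t0, 6: $t0=21+6=27
after add $t3, $t3, 1: $t3=4+1=5
cmp $t3, 9  (cmp 5,9)
blt L0: taken
after add $t0, $t0, 14: $t0=27+14=41
after add $t0, $t0, 6: $t0=41+6=47
after add $t3, $t3, 1: $t3=5+1=6
cmp $t3, 9  (cmp 6,9)
blt L0: taken
after add $t0, $t0, 14: $t0=47+14=61
after add $t0, $t0, 6: $t0=61+6=67
after add $t3, $t3, 1: $t3=6+1=7
cmp $t3, 9  (cmp 7,9)
blt L0: taken
after add $t0, $t0, 14: $t0=67+14=81
after add $t0, $t0, 6: $t0=81+6=87
after add $t3, $t3, 1: $t3=7+1=8
cmp $t3, 9  (cmp 8,9)
blt L0: taken
after add $t0, $t0, 14: $t0=87+14=101
after add $t0, $t0, 6: $t0=101+6=107
after add $t3, $t3, 1: $t3=8+1=9
cmp $t3, 9  (cmp 9,9)
blt L0: not taken
after sub $t0, $t0, 15: $t0=107-15=92
halt.
Total executed instructions: 29.

29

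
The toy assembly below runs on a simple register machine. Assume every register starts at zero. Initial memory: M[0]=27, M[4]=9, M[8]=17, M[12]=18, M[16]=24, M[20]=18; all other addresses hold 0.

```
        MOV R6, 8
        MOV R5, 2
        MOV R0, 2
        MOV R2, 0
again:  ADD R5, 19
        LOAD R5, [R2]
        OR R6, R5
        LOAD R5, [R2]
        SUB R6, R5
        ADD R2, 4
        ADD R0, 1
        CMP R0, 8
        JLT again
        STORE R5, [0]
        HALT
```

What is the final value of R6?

after MOV R6, 8: R6=8
after MOV R5, 2: R5=2
after MOV R0, 2: R0=2
after MOV R2, 0: R2=0
after ADD R5, 19: R5=2+19=21
after LOAD R5, [R2]: R5=M[0]=27
after OR R6, R5: R6=8|27=27
after LOAD R5, [R2]: R5=M[0]=27
after SUB R6, R5: R6=27-27=0
after ADD R2, 4: R2=0+4=4
after ADD R0, 1: R0=2+1=3
CMP R0, 8  (cmp 3,8)
JLT again: taken
after ADD R5, 19: R5=27+19=46
after LOAD R5, [R2]: R5=M[4]=9
after OR R6, R5: R6=0|9=9
after LOAD R5, [R2]: R5=M[4]=9
after SUB R6, R5: R6=9-9=0
after ADD R2, 4: R2=4+4=8
after ADD R0, 1: R0=3+1=4
CMP R0, 8  (cmp 4,8)
JLT again: taken
after ADD R5, 19: R5=9+19=28
after LOAD R5, [R2]: R5=M[8]=17
after OR R6, R5: R6=0|17=17
after LOAD R5, [R2]: R5=M[8]=17
after SUB R6, R5: R6=17-17=0
after ADD R2, 4: R2=8+4=12
after ADD R0, 1: R0=4+1=5
CMP R0, 8  (cmp 5,8)
JLT again: taken
after ADD R5, 19: R5=17+19=36
after LOAD R5, [R2]: R5=M[12]=18
after OR R6, R5: R6=0|18=18
after LOAD R5, [R2]: R5=M[12]=18
after SUB R6, R5: R6=18-18=0
after ADD R2, 4: R2=12+4=16
after ADD R0, 1: R0=5+1=6
CMP R0, 8  (cmp 6,8)
JLT again: taken
after ADD R5, 19: R5=18+19=37
after LOAD R5, [R2]: R5=M[16]=24
after OR R6, R5: R6=0|24=24
after LOAD R5, [R2]: R5=M[16]=24
after SUB R6, R5: R6=24-24=0
after ADD R2, 4: R2=16+4=20
after ADD R0, 1: R0=6+1=7
CMP R0, 8  (cmp 7,8)
JLT again: taken
after ADD R5, 19: R5=24+19=43
after LOAD R5, [R2]: R5=M[20]=18
after OR R6, R5: R6=0|18=18
after LOAD R5, [R2]: R5=M[20]=18
after SUB R6, R5: R6=18-18=0
after ADD R2, 4: R2=20+4=24
after ADD R0, 1: R0=7+1=8
CMP R0, 8  (cmp 8,8)
JLT again: not taken
STORE R5, [0] → M[0]=18
halt.

0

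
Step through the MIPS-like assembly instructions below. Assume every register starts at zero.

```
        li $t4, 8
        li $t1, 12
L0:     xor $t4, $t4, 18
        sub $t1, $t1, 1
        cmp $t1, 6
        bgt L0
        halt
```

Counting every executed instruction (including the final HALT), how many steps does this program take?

27

after li $t4, 8: $t4=8
after li $t1, 12: $t1=12
after xor $t4, $t4, 18: $t4=8^18=26
after sub $t1, $t1, 1: $t1=12-1=11
cmp $t1, 6  (cmp 11,6)
bgt L0: taken
after xor $t4, $t4, 18: $t4=26^18=8
after sub $t1, $t1, 1: $t1=11-1=10
cmp $t1, 6  (cmp 10,6)
bgt L0: taken
after xor $t4, $t4, 18: $t4=8^18=26
after sub $t1, $t1, 1: $t1=10-1=9
cmp $t1, 6  (cmp 9,6)
bgt L0: taken
after xor $t4, $t4, 18: $t4=26^18=8
after sub $t1, $t1, 1: $t1=9-1=8
cmp $t1, 6  (cmp 8,6)
bgt L0: taken
after xor $t4, $t4, 18: $t4=8^18=26
after sub $t1, $t1, 1: $t1=8-1=7
cmp $t1, 6  (cmp 7,6)
bgt L0: taken
after xor $t4, $t4, 18: $t4=26^18=8
after sub $t1, $t1, 1: $t1=7-1=6
cmp $t1, 6  (cmp 6,6)
bgt L0: not taken
halt.
Total executed instructions: 27.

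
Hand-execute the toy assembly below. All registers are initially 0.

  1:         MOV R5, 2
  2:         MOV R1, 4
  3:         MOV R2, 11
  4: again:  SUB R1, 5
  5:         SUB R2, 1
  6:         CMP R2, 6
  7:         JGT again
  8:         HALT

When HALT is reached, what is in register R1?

-21

after MOV R5, 2: R5=2
after MOV R1, 4: R1=4
after MOV R2, 11: R2=11
after SUB R1, 5: R1=4-5=-1
after SUB R2, 1: R2=11-1=10
CMP R2, 6  (cmp 10,6)
JGT again: taken
after SUB R1, 5: R1=(-1)-5=-6
after SUB R2, 1: R2=10-1=9
CMP R2, 6  (cmp 9,6)
JGT again: taken
after SUB R1, 5: R1=(-6)-5=-11
after SUB R2, 1: R2=9-1=8
CMP R2, 6  (cmp 8,6)
JGT again: taken
after SUB R1, 5: R1=(-11)-5=-16
after SUB R2, 1: R2=8-1=7
CMP R2, 6  (cmp 7,6)
JGT again: taken
after SUB R1, 5: R1=(-16)-5=-21
after SUB R2, 1: R2=7-1=6
CMP R2, 6  (cmp 6,6)
JGT again: not taken
halt.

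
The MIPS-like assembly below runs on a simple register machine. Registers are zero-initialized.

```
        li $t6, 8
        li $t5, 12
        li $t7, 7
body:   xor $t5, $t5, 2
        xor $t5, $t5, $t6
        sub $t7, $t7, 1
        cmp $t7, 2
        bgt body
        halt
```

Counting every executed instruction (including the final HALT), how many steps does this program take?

29

$t6=8
$t5=12
$t7=7
$t5=12^2=14
$t5=14^8=6
$t7=7-1=6
cmp $t7, 2  (cmp 6,2)
bgt body: taken
$t5=6^2=4
$t5=4^8=12
$t7=6-1=5
cmp $t7, 2  (cmp 5,2)
bgt body: taken
$t5=12^2=14
$t5=14^8=6
$t7=5-1=4
cmp $t7, 2  (cmp 4,2)
bgt body: taken
$t5=6^2=4
$t5=4^8=12
$t7=4-1=3
cmp $t7, 2  (cmp 3,2)
bgt body: taken
$t5=12^2=14
$t5=14^8=6
$t7=3-1=2
cmp $t7, 2  (cmp 2,2)
bgt body: not taken
halt.
Total executed instructions: 29.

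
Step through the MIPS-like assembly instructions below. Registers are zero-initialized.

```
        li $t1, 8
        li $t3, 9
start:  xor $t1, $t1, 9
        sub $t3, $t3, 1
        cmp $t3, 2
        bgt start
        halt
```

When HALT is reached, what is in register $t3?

$t1=8
$t3=9
$t1=8^9=1
$t3=9-1=8
cmp $t3, 2  (cmp 8,2)
bgt start: taken
$t1=1^9=8
$t3=8-1=7
cmp $t3, 2  (cmp 7,2)
bgt start: taken
$t1=8^9=1
$t3=7-1=6
cmp $t3, 2  (cmp 6,2)
bgt start: taken
$t1=1^9=8
$t3=6-1=5
cmp $t3, 2  (cmp 5,2)
bgt start: taken
$t1=8^9=1
$t3=5-1=4
cmp $t3, 2  (cmp 4,2)
bgt start: taken
$t1=1^9=8
$t3=4-1=3
cmp $t3, 2  (cmp 3,2)
bgt start: taken
$t1=8^9=1
$t3=3-1=2
cmp $t3, 2  (cmp 2,2)
bgt start: not taken
halt.

2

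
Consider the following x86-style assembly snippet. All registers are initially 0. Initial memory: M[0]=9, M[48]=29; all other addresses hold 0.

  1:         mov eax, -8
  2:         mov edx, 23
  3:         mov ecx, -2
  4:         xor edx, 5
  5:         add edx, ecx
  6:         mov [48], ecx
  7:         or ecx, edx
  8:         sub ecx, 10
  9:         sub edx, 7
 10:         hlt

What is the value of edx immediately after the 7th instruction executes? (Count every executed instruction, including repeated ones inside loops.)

16

mov eax, -8 → eax=-8
mov edx, 23 → edx=23
mov ecx, -2 → ecx=-2
xor edx, 5 → edx=23^5=18
add edx, ecx → edx=18+(-2)=16
mov [48], ecx → M[48]=-2
or ecx, edx → ecx=(-2)|16=-2
After step 7: edx = 16.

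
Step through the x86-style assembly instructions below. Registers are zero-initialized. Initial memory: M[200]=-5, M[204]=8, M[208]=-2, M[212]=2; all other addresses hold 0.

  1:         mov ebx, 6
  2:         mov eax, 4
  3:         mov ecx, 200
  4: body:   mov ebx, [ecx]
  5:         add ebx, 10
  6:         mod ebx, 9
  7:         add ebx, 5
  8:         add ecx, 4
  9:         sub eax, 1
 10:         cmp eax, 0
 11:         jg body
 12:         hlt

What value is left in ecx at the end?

mov ebx, 6 → ebx=6
mov eax, 4 → eax=4
mov ecx, 200 → ecx=200
mov ebx, [ecx] → ebx=M[200]=-5
add ebx, 10 → ebx=(-5)+10=5
mod ebx, 9 → ebx=5%9=5
add ebx, 5 → ebx=5+5=10
add ecx, 4 → ecx=200+4=204
sub eax, 1 → eax=4-1=3
cmp eax, 0  (cmp 3,0)
jg body: taken
mov ebx, [ecx] → ebx=M[204]=8
add ebx, 10 → ebx=8+10=18
mod ebx, 9 → ebx=18%9=0
add ebx, 5 → ebx=0+5=5
add ecx, 4 → ecx=204+4=208
sub eax, 1 → eax=3-1=2
cmp eax, 0  (cmp 2,0)
jg body: taken
mov ebx, [ecx] → ebx=M[208]=-2
add ebx, 10 → ebx=(-2)+10=8
mod ebx, 9 → ebx=8%9=8
add ebx, 5 → ebx=8+5=13
add ecx, 4 → ecx=208+4=212
sub eax, 1 → eax=2-1=1
cmp eax, 0  (cmp 1,0)
jg body: taken
mov ebx, [ecx] → ebx=M[212]=2
add ebx, 10 → ebx=2+10=12
mod ebx, 9 → ebx=12%9=3
add ebx, 5 → ebx=3+5=8
add ecx, 4 → ecx=212+4=216
sub eax, 1 → eax=1-1=0
cmp eax, 0  (cmp 0,0)
jg body: not taken
halt.

216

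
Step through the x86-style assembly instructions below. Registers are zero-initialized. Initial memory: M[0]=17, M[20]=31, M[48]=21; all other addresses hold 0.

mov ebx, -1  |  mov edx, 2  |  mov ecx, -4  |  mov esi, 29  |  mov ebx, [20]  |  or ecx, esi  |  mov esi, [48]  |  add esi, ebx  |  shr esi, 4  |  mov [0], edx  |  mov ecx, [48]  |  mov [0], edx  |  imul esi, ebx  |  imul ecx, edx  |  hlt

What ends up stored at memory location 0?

after mov ebx, -1: ebx=-1
after mov edx, 2: edx=2
after mov ecx, -4: ecx=-4
after mov esi, 29: esi=29
after mov ebx, [20]: ebx=M[20]=31
after or ecx, esi: ecx=(-4)|29=-3
after mov esi, [48]: esi=M[48]=21
after add esi, ebx: esi=21+31=52
after shr esi, 4: esi=52>>4=3
mov [0], edx → M[0]=2
after mov ecx, [48]: ecx=M[48]=21
mov [0], edx → M[0]=2
after imul esi, ebx: esi=3*31=93
after imul ecx, edx: ecx=21*2=42
halt.

2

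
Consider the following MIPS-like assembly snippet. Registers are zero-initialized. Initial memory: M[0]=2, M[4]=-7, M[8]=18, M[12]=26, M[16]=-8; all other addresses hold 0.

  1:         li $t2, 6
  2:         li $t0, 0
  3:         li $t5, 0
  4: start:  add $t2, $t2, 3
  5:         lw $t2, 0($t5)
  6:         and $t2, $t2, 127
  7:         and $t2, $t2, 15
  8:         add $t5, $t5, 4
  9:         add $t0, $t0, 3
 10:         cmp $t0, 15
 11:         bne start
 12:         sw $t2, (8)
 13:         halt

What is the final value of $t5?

after li $t2, 6: $t2=6
after li $t0, 0: $t0=0
after li $t5, 0: $t5=0
after add $t2, $t2, 3: $t2=6+3=9
after lw $t2, 0($t5): $t2=M[0]=2
after and $t2, $t2, 127: $t2=2&127=2
after and $t2, $t2, 15: $t2=2&15=2
after add $t5, $t5, 4: $t5=0+4=4
after add $t0, $t0, 3: $t0=0+3=3
cmp $t0, 15  (cmp 3,15)
bne start: taken
after add $t2, $t2, 3: $t2=2+3=5
after lw $t2, 0($t5): $t2=M[4]=-7
after and $t2, $t2, 127: $t2=(-7)&127=121
after and $t2, $t2, 15: $t2=121&15=9
after add $t5, $t5, 4: $t5=4+4=8
after add $t0, $t0, 3: $t0=3+3=6
cmp $t0, 15  (cmp 6,15)
bne start: taken
after add $t2, $t2, 3: $t2=9+3=12
after lw $t2, 0($t5): $t2=M[8]=18
after and $t2, $t2, 127: $t2=18&127=18
after and $t2, $t2, 15: $t2=18&15=2
after add $t5, $t5, 4: $t5=8+4=12
after add $t0, $t0, 3: $t0=6+3=9
cmp $t0, 15  (cmp 9,15)
bne start: taken
after add $t2, $t2, 3: $t2=2+3=5
after lw $t2, 0($t5): $t2=M[12]=26
after and $t2, $t2, 127: $t2=26&127=26
after and $t2, $t2, 15: $t2=26&15=10
after add $t5, $t5, 4: $t5=12+4=16
after add $t0, $t0, 3: $t0=9+3=12
cmp $t0, 15  (cmp 12,15)
bne start: taken
after add $t2, $t2, 3: $t2=10+3=13
after lw $t2, 0($t5): $t2=M[16]=-8
after and $t2, $t2, 127: $t2=(-8)&127=120
after and $t2, $t2, 15: $t2=120&15=8
after add $t5, $t5, 4: $t5=16+4=20
after add $t0, $t0, 3: $t0=12+3=15
cmp $t0, 15  (cmp 15,15)
bne start: not taken
sw $t2, (8) → M[8]=8
halt.

20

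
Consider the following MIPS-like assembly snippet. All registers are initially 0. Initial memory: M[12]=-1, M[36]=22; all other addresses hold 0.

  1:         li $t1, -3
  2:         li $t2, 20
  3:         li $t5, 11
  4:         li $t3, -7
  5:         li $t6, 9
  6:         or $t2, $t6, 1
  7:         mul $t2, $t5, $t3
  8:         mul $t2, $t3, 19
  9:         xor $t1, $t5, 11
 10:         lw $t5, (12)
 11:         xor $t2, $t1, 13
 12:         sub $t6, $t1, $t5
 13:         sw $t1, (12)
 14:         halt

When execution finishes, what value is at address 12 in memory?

li $t1, -3 → $t1=-3
li $t2, 20 → $t2=20
li $t5, 11 → $t5=11
li $t3, -7 → $t3=-7
li $t6, 9 → $t6=9
or $t2, $t6, 1 → $t2=9|1=9
mul $t2, $t5, $t3 → $t2=11*(-7)=-77
mul $t2, $t3, 19 → $t2=(-7)*19=-133
xor $t1, $t5, 11 → $t1=11^11=0
lw $t5, (12) → $t5=M[12]=-1
xor $t2, $t1, 13 → $t2=0^13=13
sub $t6, $t1, $t5 → $t6=0-(-1)=1
sw $t1, (12) → M[12]=0
halt.

0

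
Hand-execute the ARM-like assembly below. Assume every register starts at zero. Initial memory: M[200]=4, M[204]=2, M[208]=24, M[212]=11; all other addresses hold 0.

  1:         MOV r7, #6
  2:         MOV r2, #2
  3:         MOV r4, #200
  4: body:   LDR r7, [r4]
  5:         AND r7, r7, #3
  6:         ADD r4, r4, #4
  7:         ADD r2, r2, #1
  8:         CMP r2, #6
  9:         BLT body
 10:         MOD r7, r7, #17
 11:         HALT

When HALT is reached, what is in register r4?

r7=6
r2=2
r4=200
r7=M[200]=4
r7=4&3=0
r4=200+4=204
r2=2+1=3
CMP r2, #6  (cmp 3,6)
BLT body: taken
r7=M[204]=2
r7=2&3=2
r4=204+4=208
r2=3+1=4
CMP r2, #6  (cmp 4,6)
BLT body: taken
r7=M[208]=24
r7=24&3=0
r4=208+4=212
r2=4+1=5
CMP r2, #6  (cmp 5,6)
BLT body: taken
r7=M[212]=11
r7=11&3=3
r4=212+4=216
r2=5+1=6
CMP r2, #6  (cmp 6,6)
BLT body: not taken
r7=3%17=3
halt.

216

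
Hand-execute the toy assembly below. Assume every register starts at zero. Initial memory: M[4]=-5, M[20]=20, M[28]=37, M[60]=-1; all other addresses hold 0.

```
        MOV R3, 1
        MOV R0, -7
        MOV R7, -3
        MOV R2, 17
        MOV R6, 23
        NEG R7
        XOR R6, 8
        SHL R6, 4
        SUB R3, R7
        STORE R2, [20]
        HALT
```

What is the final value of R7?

MOV R3, 1 → R3=1
MOV R0, -7 → R0=-7
MOV R7, -3 → R7=-3
MOV R2, 17 → R2=17
MOV R6, 23 → R6=23
NEG R7 → R7=-(-3)=3
XOR R6, 8 → R6=23^8=31
SHL R6, 4 → R6=31<<4=496
SUB R3, R7 → R3=1-3=-2
STORE R2, [20] → M[20]=17
halt.

3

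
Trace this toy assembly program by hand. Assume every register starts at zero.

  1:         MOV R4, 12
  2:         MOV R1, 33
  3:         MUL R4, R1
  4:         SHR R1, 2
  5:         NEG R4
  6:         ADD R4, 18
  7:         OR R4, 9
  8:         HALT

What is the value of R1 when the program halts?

8

R4=12
R1=33
R4=12*33=396
R1=33>>2=8
R4=-(396)=-396
R4=(-396)+18=-378
R4=(-378)|9=-369
halt.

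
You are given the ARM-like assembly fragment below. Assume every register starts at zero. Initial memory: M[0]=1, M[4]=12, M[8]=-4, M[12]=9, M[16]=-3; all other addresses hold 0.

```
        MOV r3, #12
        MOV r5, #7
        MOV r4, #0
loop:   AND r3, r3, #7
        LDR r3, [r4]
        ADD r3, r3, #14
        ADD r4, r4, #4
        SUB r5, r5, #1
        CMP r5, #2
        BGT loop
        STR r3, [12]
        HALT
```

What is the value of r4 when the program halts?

MOV r3, #12 → r3=12
MOV r5, #7 → r5=7
MOV r4, #0 → r4=0
AND r3, r3, #7 → r3=12&7=4
LDR r3, [r4] → r3=M[0]=1
ADD r3, r3, #14 → r3=1+14=15
ADD r4, r4, #4 → r4=0+4=4
SUB r5, r5, #1 → r5=7-1=6
CMP r5, #2  (cmp 6,2)
BGT loop: taken
AND r3, r3, #7 → r3=15&7=7
LDR r3, [r4] → r3=M[4]=12
ADD r3, r3, #14 → r3=12+14=26
ADD r4, r4, #4 → r4=4+4=8
SUB r5, r5, #1 → r5=6-1=5
CMP r5, #2  (cmp 5,2)
BGT loop: taken
AND r3, r3, #7 → r3=26&7=2
LDR r3, [r4] → r3=M[8]=-4
ADD r3, r3, #14 → r3=(-4)+14=10
ADD r4, r4, #4 → r4=8+4=12
SUB r5, r5, #1 → r5=5-1=4
CMP r5, #2  (cmp 4,2)
BGT loop: taken
AND r3, r3, #7 → r3=10&7=2
LDR r3, [r4] → r3=M[12]=9
ADD r3, r3, #14 → r3=9+14=23
ADD r4, r4, #4 → r4=12+4=16
SUB r5, r5, #1 → r5=4-1=3
CMP r5, #2  (cmp 3,2)
BGT loop: taken
AND r3, r3, #7 → r3=23&7=7
LDR r3, [r4] → r3=M[16]=-3
ADD r3, r3, #14 → r3=(-3)+14=11
ADD r4, r4, #4 → r4=16+4=20
SUB r5, r5, #1 → r5=3-1=2
CMP r5, #2  (cmp 2,2)
BGT loop: not taken
STR r3, [12] → M[12]=11
halt.

20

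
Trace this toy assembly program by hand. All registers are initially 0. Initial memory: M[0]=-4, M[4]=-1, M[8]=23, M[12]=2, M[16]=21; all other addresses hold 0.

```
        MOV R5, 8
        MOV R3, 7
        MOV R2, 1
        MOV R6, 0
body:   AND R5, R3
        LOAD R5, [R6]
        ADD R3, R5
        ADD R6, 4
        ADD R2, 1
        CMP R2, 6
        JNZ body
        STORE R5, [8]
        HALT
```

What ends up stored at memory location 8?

21

after MOV R5, 8: R5=8
after MOV R3, 7: R3=7
after MOV R2, 1: R2=1
after MOV R6, 0: R6=0
after AND R5, R3: R5=8&7=0
after LOAD R5, [R6]: R5=M[0]=-4
after ADD R3, R5: R3=7+(-4)=3
after ADD R6, 4: R6=0+4=4
after ADD R2, 1: R2=1+1=2
CMP R2, 6  (cmp 2,6)
JNZ body: taken
after AND R5, R3: R5=(-4)&3=0
after LOAD R5, [R6]: R5=M[4]=-1
after ADD R3, R5: R3=3+(-1)=2
after ADD R6, 4: R6=4+4=8
after ADD R2, 1: R2=2+1=3
CMP R2, 6  (cmp 3,6)
JNZ body: taken
after AND R5, R3: R5=(-1)&2=2
after LOAD R5, [R6]: R5=M[8]=23
after ADD R3, R5: R3=2+23=25
after ADD R6, 4: R6=8+4=12
after ADD R2, 1: R2=3+1=4
CMP R2, 6  (cmp 4,6)
JNZ body: taken
after AND R5, R3: R5=23&25=17
after LOAD R5, [R6]: R5=M[12]=2
after ADD R3, R5: R3=25+2=27
after ADD R6, 4: R6=12+4=16
after ADD R2, 1: R2=4+1=5
CMP R2, 6  (cmp 5,6)
JNZ body: taken
after AND R5, R3: R5=2&27=2
after LOAD R5, [R6]: R5=M[16]=21
after ADD R3, R5: R3=27+21=48
after ADD R6, 4: R6=16+4=20
after ADD R2, 1: R2=5+1=6
CMP R2, 6  (cmp 6,6)
JNZ body: not taken
STORE R5, [8] → M[8]=21
halt.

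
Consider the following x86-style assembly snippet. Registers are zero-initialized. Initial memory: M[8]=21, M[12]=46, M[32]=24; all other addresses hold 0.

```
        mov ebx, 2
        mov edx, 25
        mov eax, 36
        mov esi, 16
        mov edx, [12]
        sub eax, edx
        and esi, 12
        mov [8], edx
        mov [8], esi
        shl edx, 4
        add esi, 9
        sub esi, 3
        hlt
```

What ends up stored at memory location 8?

0

mov ebx, 2 → ebx=2
mov edx, 25 → edx=25
mov eax, 36 → eax=36
mov esi, 16 → esi=16
mov edx, [12] → edx=M[12]=46
sub eax, edx → eax=36-46=-10
and esi, 12 → esi=16&12=0
mov [8], edx → M[8]=46
mov [8], esi → M[8]=0
shl edx, 4 → edx=46<<4=736
add esi, 9 → esi=0+9=9
sub esi, 3 → esi=9-3=6
halt.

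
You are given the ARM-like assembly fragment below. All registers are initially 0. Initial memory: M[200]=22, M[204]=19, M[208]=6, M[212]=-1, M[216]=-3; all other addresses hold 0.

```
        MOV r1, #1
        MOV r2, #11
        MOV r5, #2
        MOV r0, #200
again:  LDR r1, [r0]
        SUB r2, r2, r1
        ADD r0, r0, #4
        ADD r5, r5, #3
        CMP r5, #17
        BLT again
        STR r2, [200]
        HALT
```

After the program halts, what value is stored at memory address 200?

after MOV r1, #1: r1=1
after MOV r2, #11: r2=11
after MOV r5, #2: r5=2
after MOV r0, #200: r0=200
after LDR r1, [r0]: r1=M[200]=22
after SUB r2, r2, r1: r2=11-22=-11
after ADD r0, r0, #4: r0=200+4=204
after ADD r5, r5, #3: r5=2+3=5
CMP r5, #17  (cmp 5,17)
BLT again: taken
after LDR r1, [r0]: r1=M[204]=19
after SUB r2, r2, r1: r2=(-11)-19=-30
after ADD r0, r0, #4: r0=204+4=208
after ADD r5, r5, #3: r5=5+3=8
CMP r5, #17  (cmp 8,17)
BLT again: taken
after LDR r1, [r0]: r1=M[208]=6
after SUB r2, r2, r1: r2=(-30)-6=-36
after ADD r0, r0, #4: r0=208+4=212
after ADD r5, r5, #3: r5=8+3=11
CMP r5, #17  (cmp 11,17)
BLT again: taken
after LDR r1, [r0]: r1=M[212]=-1
after SUB r2, r2, r1: r2=(-36)-(-1)=-35
after ADD r0, r0, #4: r0=212+4=216
after ADD r5, r5, #3: r5=11+3=14
CMP r5, #17  (cmp 14,17)
BLT again: taken
after LDR r1, [r0]: r1=M[216]=-3
after SUB r2, r2, r1: r2=(-35)-(-3)=-32
after ADD r0, r0, #4: r0=216+4=220
after ADD r5, r5, #3: r5=14+3=17
CMP r5, #17  (cmp 17,17)
BLT again: not taken
STR r2, [200] → M[200]=-32
halt.

-32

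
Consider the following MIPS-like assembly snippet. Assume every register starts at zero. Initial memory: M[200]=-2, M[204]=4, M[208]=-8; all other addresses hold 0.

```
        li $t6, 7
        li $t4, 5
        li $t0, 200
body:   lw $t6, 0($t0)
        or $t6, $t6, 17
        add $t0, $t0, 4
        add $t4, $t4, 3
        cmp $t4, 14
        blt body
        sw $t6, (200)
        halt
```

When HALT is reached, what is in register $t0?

212

after li $t6, 7: $t6=7
after li $t4, 5: $t4=5
after li $t0, 200: $t0=200
after lw $t6, 0($t0): $t6=M[200]=-2
after or $t6, $t6, 17: $t6=(-2)|17=-1
after add $t0, $t0, 4: $t0=200+4=204
after add $t4, $t4, 3: $t4=5+3=8
cmp $t4, 14  (cmp 8,14)
blt body: taken
after lw $t6, 0($t0): $t6=M[204]=4
after or $t6, $t6, 17: $t6=4|17=21
after add $t0, $t0, 4: $t0=204+4=208
after add $t4, $t4, 3: $t4=8+3=11
cmp $t4, 14  (cmp 11,14)
blt body: taken
after lw $t6, 0($t0): $t6=M[208]=-8
after or $t6, $t6, 17: $t6=(-8)|17=-7
after add $t0, $t0, 4: $t0=208+4=212
after add $t4, $t4, 3: $t4=11+3=14
cmp $t4, 14  (cmp 14,14)
blt body: not taken
sw $t6, (200) → M[200]=-7
halt.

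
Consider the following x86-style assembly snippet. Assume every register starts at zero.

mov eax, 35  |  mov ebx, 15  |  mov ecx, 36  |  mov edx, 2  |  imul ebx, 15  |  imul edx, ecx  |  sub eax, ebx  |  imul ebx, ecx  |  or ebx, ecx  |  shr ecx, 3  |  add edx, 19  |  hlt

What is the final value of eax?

-190

eax=35
ebx=15
ecx=36
edx=2
ebx=15*15=225
edx=2*36=72
eax=35-225=-190
ebx=225*36=8100
ebx=8100|36=8100
ecx=36>>3=4
edx=72+19=91
halt.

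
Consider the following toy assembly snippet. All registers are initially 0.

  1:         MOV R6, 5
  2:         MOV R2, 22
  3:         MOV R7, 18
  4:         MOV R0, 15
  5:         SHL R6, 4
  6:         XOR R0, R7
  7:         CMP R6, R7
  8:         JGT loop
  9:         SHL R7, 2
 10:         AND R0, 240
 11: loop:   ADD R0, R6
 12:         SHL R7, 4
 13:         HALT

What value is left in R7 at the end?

R6=5
R2=22
R7=18
R0=15
R6=5<<4=80
R0=15^18=29
CMP R6, R7  (cmp 80,18)
JGT loop: taken
R0=29+80=109
R7=18<<4=288
halt.

288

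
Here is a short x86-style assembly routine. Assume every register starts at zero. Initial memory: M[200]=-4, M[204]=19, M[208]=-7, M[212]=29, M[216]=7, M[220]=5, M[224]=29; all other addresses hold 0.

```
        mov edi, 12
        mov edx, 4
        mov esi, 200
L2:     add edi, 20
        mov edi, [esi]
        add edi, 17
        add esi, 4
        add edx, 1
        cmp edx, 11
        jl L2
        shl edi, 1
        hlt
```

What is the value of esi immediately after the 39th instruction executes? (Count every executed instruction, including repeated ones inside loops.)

220

edi=12
edx=4
esi=200
edi=12+20=32
edi=M[200]=-4
edi=(-4)+17=13
esi=200+4=204
edx=4+1=5
cmp edx, 11  (cmp 5,11)
jl L2: taken
edi=13+20=33
edi=M[204]=19
edi=19+17=36
esi=204+4=208
edx=5+1=6
cmp edx, 11  (cmp 6,11)
jl L2: taken
edi=36+20=56
edi=M[208]=-7
edi=(-7)+17=10
esi=208+4=212
edx=6+1=7
cmp edx, 11  (cmp 7,11)
jl L2: taken
edi=10+20=30
edi=M[212]=29
edi=29+17=46
esi=212+4=216
edx=7+1=8
cmp edx, 11  (cmp 8,11)
jl L2: taken
edi=46+20=66
edi=M[216]=7
edi=7+17=24
esi=216+4=220
edx=8+1=9
cmp edx, 11  (cmp 9,11)
jl L2: taken
edi=24+20=44
After step 39: esi = 220.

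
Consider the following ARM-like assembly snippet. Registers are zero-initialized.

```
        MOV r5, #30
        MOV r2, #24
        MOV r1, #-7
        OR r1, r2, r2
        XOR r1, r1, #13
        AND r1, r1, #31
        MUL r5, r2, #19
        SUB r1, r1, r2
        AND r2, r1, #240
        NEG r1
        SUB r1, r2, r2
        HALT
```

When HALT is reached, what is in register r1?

after MOV r5, #30: r5=30
after MOV r2, #24: r2=24
after MOV r1, #-7: r1=-7
after OR r1, r2, r2: r1=24|24=24
after XOR r1, r1, #13: r1=24^13=21
after AND r1, r1, #31: r1=21&31=21
after MUL r5, r2, #19: r5=24*19=456
after SUB r1, r1, r2: r1=21-24=-3
after AND r2, r1, #240: r2=(-3)&240=240
after NEG r1: r1=-(-3)=3
after SUB r1, r2, r2: r1=240-240=0
halt.

0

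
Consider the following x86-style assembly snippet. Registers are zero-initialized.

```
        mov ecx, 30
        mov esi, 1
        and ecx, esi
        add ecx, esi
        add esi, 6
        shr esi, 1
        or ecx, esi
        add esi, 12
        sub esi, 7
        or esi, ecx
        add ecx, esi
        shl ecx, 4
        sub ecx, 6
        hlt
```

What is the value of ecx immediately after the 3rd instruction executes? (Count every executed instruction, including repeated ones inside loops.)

ecx=30
esi=1
ecx=30&1=0
After step 3: ecx = 0.

0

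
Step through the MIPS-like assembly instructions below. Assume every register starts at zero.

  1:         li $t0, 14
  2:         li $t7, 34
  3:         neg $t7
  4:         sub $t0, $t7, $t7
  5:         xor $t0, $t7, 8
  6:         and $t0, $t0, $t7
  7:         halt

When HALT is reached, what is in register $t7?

-34

after li $t0, 14: $t0=14
after li $t7, 34: $t7=34
after neg $t7: $t7=-(34)=-34
after sub $t0, $t7, $t7: $t0=(-34)-(-34)=0
after xor $t0, $t7, 8: $t0=(-34)^8=-42
after and $t0, $t0, $t7: $t0=(-42)&(-34)=-42
halt.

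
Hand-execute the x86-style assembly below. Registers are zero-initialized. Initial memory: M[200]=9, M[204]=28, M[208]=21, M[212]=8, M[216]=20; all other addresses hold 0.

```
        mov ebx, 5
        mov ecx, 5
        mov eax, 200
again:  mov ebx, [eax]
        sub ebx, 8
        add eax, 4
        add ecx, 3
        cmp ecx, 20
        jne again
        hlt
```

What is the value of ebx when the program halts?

12

ebx=5
ecx=5
eax=200
ebx=M[200]=9
ebx=9-8=1
eax=200+4=204
ecx=5+3=8
cmp ecx, 20  (cmp 8,20)
jne again: taken
ebx=M[204]=28
ebx=28-8=20
eax=204+4=208
ecx=8+3=11
cmp ecx, 20  (cmp 11,20)
jne again: taken
ebx=M[208]=21
ebx=21-8=13
eax=208+4=212
ecx=11+3=14
cmp ecx, 20  (cmp 14,20)
jne again: taken
ebx=M[212]=8
ebx=8-8=0
eax=212+4=216
ecx=14+3=17
cmp ecx, 20  (cmp 17,20)
jne again: taken
ebx=M[216]=20
ebx=20-8=12
eax=216+4=220
ecx=17+3=20
cmp ecx, 20  (cmp 20,20)
jne again: not taken
halt.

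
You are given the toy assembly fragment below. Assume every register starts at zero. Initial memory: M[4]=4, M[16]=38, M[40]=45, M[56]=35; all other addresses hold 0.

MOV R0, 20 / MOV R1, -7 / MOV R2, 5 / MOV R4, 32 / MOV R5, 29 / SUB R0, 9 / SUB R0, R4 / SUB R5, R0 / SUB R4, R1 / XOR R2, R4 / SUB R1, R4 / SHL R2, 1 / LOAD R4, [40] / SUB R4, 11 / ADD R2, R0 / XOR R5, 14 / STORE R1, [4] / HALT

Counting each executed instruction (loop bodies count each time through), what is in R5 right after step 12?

MOV R0, 20 → R0=20
MOV R1, -7 → R1=-7
MOV R2, 5 → R2=5
MOV R4, 32 → R4=32
MOV R5, 29 → R5=29
SUB R0, 9 → R0=20-9=11
SUB R0, R4 → R0=11-32=-21
SUB R5, R0 → R5=29-(-21)=50
SUB R4, R1 → R4=32-(-7)=39
XOR R2, R4 → R2=5^39=34
SUB R1, R4 → R1=(-7)-39=-46
SHL R2, 1 → R2=34<<1=68
After step 12: R5 = 50.

50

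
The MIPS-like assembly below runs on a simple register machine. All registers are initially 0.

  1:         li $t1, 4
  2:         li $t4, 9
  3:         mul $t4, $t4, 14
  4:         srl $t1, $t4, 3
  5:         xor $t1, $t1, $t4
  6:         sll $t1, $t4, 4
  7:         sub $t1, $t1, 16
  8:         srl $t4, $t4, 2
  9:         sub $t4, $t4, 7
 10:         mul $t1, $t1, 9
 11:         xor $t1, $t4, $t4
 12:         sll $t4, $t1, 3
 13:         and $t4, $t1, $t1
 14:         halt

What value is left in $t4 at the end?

0

$t1=4
$t4=9
$t4=9*14=126
$t1=126>>3=15
$t1=15^126=113
$t1=126<<4=2016
$t1=2016-16=2000
$t4=126>>2=31
$t4=31-7=24
$t1=2000*9=18000
$t1=24^24=0
$t4=0<<3=0
$t4=0&0=0
halt.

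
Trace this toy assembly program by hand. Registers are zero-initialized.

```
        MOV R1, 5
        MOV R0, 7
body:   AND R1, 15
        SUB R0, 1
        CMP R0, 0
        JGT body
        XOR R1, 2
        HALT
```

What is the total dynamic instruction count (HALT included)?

after MOV R1, 5: R1=5
after MOV R0, 7: R0=7
after AND R1, 15: R1=5&15=5
after SUB R0, 1: R0=7-1=6
CMP R0, 0  (cmp 6,0)
JGT body: taken
after AND R1, 15: R1=5&15=5
after SUB R0, 1: R0=6-1=5
CMP R0, 0  (cmp 5,0)
JGT body: taken
after AND R1, 15: R1=5&15=5
after SUB R0, 1: R0=5-1=4
CMP R0, 0  (cmp 4,0)
JGT body: taken
after AND R1, 15: R1=5&15=5
after SUB R0, 1: R0=4-1=3
CMP R0, 0  (cmp 3,0)
JGT body: taken
after AND R1, 15: R1=5&15=5
after SUB R0, 1: R0=3-1=2
CMP R0, 0  (cmp 2,0)
JGT body: taken
after AND R1, 15: R1=5&15=5
after SUB R0, 1: R0=2-1=1
CMP R0, 0  (cmp 1,0)
JGT body: taken
after AND R1, 15: R1=5&15=5
after SUB R0, 1: R0=1-1=0
CMP R0, 0  (cmp 0,0)
JGT body: not taken
after XOR R1, 2: R1=5^2=7
halt.
Total executed instructions: 32.

32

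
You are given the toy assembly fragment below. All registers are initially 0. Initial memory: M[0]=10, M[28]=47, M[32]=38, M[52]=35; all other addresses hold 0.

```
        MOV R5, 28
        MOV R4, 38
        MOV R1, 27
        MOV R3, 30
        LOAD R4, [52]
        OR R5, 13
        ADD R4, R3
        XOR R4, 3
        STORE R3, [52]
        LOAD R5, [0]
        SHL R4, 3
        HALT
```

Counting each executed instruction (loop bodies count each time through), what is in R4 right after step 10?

R5=28
R4=38
R1=27
R3=30
R4=M[52]=35
R5=28|13=29
R4=35+30=65
R4=65^3=66
STORE R3, [52] → M[52]=30
R5=M[0]=10
After step 10: R4 = 66.

66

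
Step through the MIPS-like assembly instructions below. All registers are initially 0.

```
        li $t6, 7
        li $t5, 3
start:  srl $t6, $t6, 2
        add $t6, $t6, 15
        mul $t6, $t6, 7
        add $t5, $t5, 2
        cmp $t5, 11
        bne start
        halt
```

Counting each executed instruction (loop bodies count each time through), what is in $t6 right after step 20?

li $t6, 7 → $t6=7
li $t5, 3 → $t5=3
srl $t6, $t6, 2 → $t6=7>>2=1
add $t6, $t6, 15 → $t6=1+15=16
mul $t6, $t6, 7 → $t6=16*7=112
add $t5, $t5, 2 → $t5=3+2=5
cmp $t5, 11  (cmp 5,11)
bne start: taken
srl $t6, $t6, 2 → $t6=112>>2=28
add $t6, $t6, 15 → $t6=28+15=43
mul $t6, $t6, 7 → $t6=43*7=301
add $t5, $t5, 2 → $t5=5+2=7
cmp $t5, 11  (cmp 7,11)
bne start: taken
srl $t6, $t6, 2 → $t6=301>>2=75
add $t6, $t6, 15 → $t6=75+15=90
mul $t6, $t6, 7 → $t6=90*7=630
add $t5, $t5, 2 → $t5=7+2=9
cmp $t5, 11  (cmp 9,11)
bne start: taken
After step 20: $t6 = 630.

630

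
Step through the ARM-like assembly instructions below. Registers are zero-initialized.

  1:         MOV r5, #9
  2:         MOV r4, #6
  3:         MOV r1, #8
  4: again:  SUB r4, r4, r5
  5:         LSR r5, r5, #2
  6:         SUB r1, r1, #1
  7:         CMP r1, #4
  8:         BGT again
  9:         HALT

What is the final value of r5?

MOV r5, #9 → r5=9
MOV r4, #6 → r4=6
MOV r1, #8 → r1=8
SUB r4, r4, r5 → r4=6-9=-3
LSR r5, r5, #2 → r5=9>>2=2
SUB r1, r1, #1 → r1=8-1=7
CMP r1, #4  (cmp 7,4)
BGT again: taken
SUB r4, r4, r5 → r4=(-3)-2=-5
LSR r5, r5, #2 → r5=2>>2=0
SUB r1, r1, #1 → r1=7-1=6
CMP r1, #4  (cmp 6,4)
BGT again: taken
SUB r4, r4, r5 → r4=(-5)-0=-5
LSR r5, r5, #2 → r5=0>>2=0
SUB r1, r1, #1 → r1=6-1=5
CMP r1, #4  (cmp 5,4)
BGT again: taken
SUB r4, r4, r5 → r4=(-5)-0=-5
LSR r5, r5, #2 → r5=0>>2=0
SUB r1, r1, #1 → r1=5-1=4
CMP r1, #4  (cmp 4,4)
BGT again: not taken
halt.

0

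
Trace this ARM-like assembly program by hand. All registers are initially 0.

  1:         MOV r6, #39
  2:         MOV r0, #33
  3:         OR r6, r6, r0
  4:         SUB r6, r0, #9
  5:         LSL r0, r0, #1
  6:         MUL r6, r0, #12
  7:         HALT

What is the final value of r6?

792

r6=39
r0=33
r6=39|33=39
r6=33-9=24
r0=33<<1=66
r6=66*12=792
halt.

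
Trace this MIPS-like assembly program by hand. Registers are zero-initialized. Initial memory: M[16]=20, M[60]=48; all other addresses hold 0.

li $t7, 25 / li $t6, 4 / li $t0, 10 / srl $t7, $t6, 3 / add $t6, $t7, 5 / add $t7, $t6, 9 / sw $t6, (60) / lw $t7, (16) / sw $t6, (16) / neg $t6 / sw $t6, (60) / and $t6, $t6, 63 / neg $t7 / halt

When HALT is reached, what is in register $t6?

$t7=25
$t6=4
$t0=10
$t7=4>>3=0
$t6=0+5=5
$t7=5+9=14
sw $t6, (60) → M[60]=5
$t7=M[16]=20
sw $t6, (16) → M[16]=5
$t6=-(5)=-5
sw $t6, (60) → M[60]=-5
$t6=(-5)&63=59
$t7=-(20)=-20
halt.

59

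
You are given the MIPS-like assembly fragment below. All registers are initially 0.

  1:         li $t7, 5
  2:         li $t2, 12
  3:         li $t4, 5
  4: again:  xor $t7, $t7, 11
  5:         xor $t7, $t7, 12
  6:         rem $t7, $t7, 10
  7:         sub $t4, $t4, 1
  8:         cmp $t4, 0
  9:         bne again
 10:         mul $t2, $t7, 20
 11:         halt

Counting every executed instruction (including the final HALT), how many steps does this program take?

$t7=5
$t2=12
$t4=5
$t7=5^11=14
$t7=14^12=2
$t7=2%10=2
$t4=5-1=4
cmp $t4, 0  (cmp 4,0)
bne again: taken
$t7=2^11=9
$t7=9^12=5
$t7=5%10=5
$t4=4-1=3
cmp $t4, 0  (cmp 3,0)
bne again: taken
$t7=5^11=14
$t7=14^12=2
$t7=2%10=2
$t4=3-1=2
cmp $t4, 0  (cmp 2,0)
bne again: taken
$t7=2^11=9
$t7=9^12=5
$t7=5%10=5
$t4=2-1=1
cmp $t4, 0  (cmp 1,0)
bne again: taken
$t7=5^11=14
$t7=14^12=2
$t7=2%10=2
$t4=1-1=0
cmp $t4, 0  (cmp 0,0)
bne again: not taken
$t2=2*20=40
halt.
Total executed instructions: 35.

35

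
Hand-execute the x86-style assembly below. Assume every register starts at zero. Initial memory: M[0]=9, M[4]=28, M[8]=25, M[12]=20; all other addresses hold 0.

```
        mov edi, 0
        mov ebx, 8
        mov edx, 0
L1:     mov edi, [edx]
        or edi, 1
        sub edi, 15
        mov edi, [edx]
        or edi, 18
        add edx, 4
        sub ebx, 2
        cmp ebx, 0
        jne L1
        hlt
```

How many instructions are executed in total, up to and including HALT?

mov edi, 0 → edi=0
mov ebx, 8 → ebx=8
mov edx, 0 → edx=0
mov edi, [edx] → edi=M[0]=9
or edi, 1 → edi=9|1=9
sub edi, 15 → edi=9-15=-6
mov edi, [edx] → edi=M[0]=9
or edi, 18 → edi=9|18=27
add edx, 4 → edx=0+4=4
sub ebx, 2 → ebx=8-2=6
cmp ebx, 0  (cmp 6,0)
jne L1: taken
mov edi, [edx] → edi=M[4]=28
or edi, 1 → edi=28|1=29
sub edi, 15 → edi=29-15=14
mov edi, [edx] → edi=M[4]=28
or edi, 18 → edi=28|18=30
add edx, 4 → edx=4+4=8
sub ebx, 2 → ebx=6-2=4
cmp ebx, 0  (cmp 4,0)
jne L1: taken
mov edi, [edx] → edi=M[8]=25
or edi, 1 → edi=25|1=25
sub edi, 15 → edi=25-15=10
mov edi, [edx] → edi=M[8]=25
or edi, 18 → edi=25|18=27
add edx, 4 → edx=8+4=12
sub ebx, 2 → ebx=4-2=2
cmp ebx, 0  (cmp 2,0)
jne L1: taken
mov edi, [edx] → edi=M[12]=20
or edi, 1 → edi=20|1=21
sub edi, 15 → edi=21-15=6
mov edi, [edx] → edi=M[12]=20
or edi, 18 → edi=20|18=22
add edx, 4 → edx=12+4=16
sub ebx, 2 → ebx=2-2=0
cmp ebx, 0  (cmp 0,0)
jne L1: not taken
halt.
Total executed instructions: 40.

40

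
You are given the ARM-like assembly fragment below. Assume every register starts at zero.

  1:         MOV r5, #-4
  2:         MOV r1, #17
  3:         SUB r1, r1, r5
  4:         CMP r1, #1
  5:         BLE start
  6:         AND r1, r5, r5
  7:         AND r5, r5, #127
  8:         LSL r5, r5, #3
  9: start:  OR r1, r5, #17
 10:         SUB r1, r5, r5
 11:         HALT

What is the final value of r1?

0

MOV r5, #-4 → r5=-4
MOV r1, #17 → r1=17
SUB r1, r1, r5 → r1=17-(-4)=21
CMP r1, #1  (cmp 21,1)
BLE start: not taken
AND r1, r5, r5 → r1=(-4)&(-4)=-4
AND r5, r5, #127 → r5=(-4)&127=124
LSL r5, r5, #3 → r5=124<<3=992
OR r1, r5, #17 → r1=992|17=1009
SUB r1, r5, r5 → r1=992-992=0
halt.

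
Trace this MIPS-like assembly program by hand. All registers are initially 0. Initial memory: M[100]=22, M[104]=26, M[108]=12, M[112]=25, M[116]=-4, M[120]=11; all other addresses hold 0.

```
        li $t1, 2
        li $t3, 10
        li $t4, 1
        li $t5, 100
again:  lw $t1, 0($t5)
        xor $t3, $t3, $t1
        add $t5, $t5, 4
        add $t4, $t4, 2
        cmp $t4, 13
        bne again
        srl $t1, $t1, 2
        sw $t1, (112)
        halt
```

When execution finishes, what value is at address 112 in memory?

li $t1, 2 → $t1=2
li $t3, 10 → $t3=10
li $t4, 1 → $t4=1
li $t5, 100 → $t5=100
lw $t1, 0($t5) → $t1=M[100]=22
xor $t3, $t3, $t1 → $t3=10^22=28
add $t5, $t5, 4 → $t5=100+4=104
add $t4, $t4, 2 → $t4=1+2=3
cmp $t4, 13  (cmp 3,13)
bne again: taken
lw $t1, 0($t5) → $t1=M[104]=26
xor $t3, $t3, $t1 → $t3=28^26=6
add $t5, $t5, 4 → $t5=104+4=108
add $t4, $t4, 2 → $t4=3+2=5
cmp $t4, 13  (cmp 5,13)
bne again: taken
lw $t1, 0($t5) → $t1=M[108]=12
xor $t3, $t3, $t1 → $t3=6^12=10
add $t5, $t5, 4 → $t5=108+4=112
add $t4, $t4, 2 → $t4=5+2=7
cmp $t4, 13  (cmp 7,13)
bne again: taken
lw $t1, 0($t5) → $t1=M[112]=25
xor $t3, $t3, $t1 → $t3=10^25=19
add $t5, $t5, 4 → $t5=112+4=116
add $t4, $t4, 2 → $t4=7+2=9
cmp $t4, 13  (cmp 9,13)
bne again: taken
lw $t1, 0($t5) → $t1=M[116]=-4
xor $t3, $t3, $t1 → $t3=19^(-4)=-17
add $t5, $t5, 4 → $t5=116+4=120
add $t4, $t4, 2 → $t4=9+2=11
cmp $t4, 13  (cmp 11,13)
bne again: taken
lw $t1, 0($t5) → $t1=M[120]=11
xor $t3, $t3, $t1 → $t3=(-17)^11=-28
add $t5, $t5, 4 → $t5=120+4=124
add $t4, $t4, 2 → $t4=11+2=13
cmp $t4, 13  (cmp 13,13)
bne again: not taken
srl $t1, $t1, 2 → $t1=11>>2=2
sw $t1, (112) → M[112]=2
halt.

2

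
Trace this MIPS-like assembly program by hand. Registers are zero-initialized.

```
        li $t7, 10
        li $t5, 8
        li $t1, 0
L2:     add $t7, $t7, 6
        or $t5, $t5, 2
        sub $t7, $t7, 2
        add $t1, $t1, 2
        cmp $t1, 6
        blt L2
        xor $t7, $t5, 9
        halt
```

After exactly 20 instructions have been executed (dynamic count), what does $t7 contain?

22

$t7=10
$t5=8
$t1=0
$t7=10+6=16
$t5=8|2=10
$t7=16-2=14
$t1=0+2=2
cmp $t1, 6  (cmp 2,6)
blt L2: taken
$t7=14+6=20
$t5=10|2=10
$t7=20-2=18
$t1=2+2=4
cmp $t1, 6  (cmp 4,6)
blt L2: taken
$t7=18+6=24
$t5=10|2=10
$t7=24-2=22
$t1=4+2=6
cmp $t1, 6  (cmp 6,6)
After step 20: $t7 = 22.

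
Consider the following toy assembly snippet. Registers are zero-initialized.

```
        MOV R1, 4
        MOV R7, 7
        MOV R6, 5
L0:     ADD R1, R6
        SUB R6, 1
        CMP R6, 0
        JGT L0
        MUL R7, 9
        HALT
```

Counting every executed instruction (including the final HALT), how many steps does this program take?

MOV R1, 4 → R1=4
MOV R7, 7 → R7=7
MOV R6, 5 → R6=5
ADD R1, R6 → R1=4+5=9
SUB R6, 1 → R6=5-1=4
CMP R6, 0  (cmp 4,0)
JGT L0: taken
ADD R1, R6 → R1=9+4=13
SUB R6, 1 → R6=4-1=3
CMP R6, 0  (cmp 3,0)
JGT L0: taken
ADD R1, R6 → R1=13+3=16
SUB R6, 1 → R6=3-1=2
CMP R6, 0  (cmp 2,0)
JGT L0: taken
ADD R1, R6 → R1=16+2=18
SUB R6, 1 → R6=2-1=1
CMP R6, 0  (cmp 1,0)
JGT L0: taken
ADD R1, R6 → R1=18+1=19
SUB R6, 1 → R6=1-1=0
CMP R6, 0  (cmp 0,0)
JGT L0: not taken
MUL R7, 9 → R7=7*9=63
halt.
Total executed instructions: 25.

25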